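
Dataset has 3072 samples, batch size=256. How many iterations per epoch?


Iterations per epoch = dataset_size / batch_size
= 3072 / 256
= 12

12


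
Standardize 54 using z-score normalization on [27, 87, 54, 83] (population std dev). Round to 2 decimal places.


Mean = (27 + 87 + 54 + 83) / 4 = 62.75
Variance = sum((x_i - mean)^2) / n = 588.1875
Std = sqrt(588.1875) = 24.2526
Z = (x - mean) / std
= (54 - 62.75) / 24.2526
= -8.75 / 24.2526
= -0.36

-0.36


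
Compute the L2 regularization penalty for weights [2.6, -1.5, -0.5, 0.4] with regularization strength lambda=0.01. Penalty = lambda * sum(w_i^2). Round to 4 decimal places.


Squaring each weight:
2.6^2 = 6.76
(-1.5)^2 = 2.25
(-0.5)^2 = 0.25
0.4^2 = 0.16
Sum of squares = 9.42
Penalty = 0.01 * 9.42 = 0.0942

0.0942


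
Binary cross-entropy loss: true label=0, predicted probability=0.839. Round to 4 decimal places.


For y=0: Loss = -log(1-p)
= -log(1 - 0.839)
= -log(0.161)
= -(-1.8264)
= 1.8264

1.8264


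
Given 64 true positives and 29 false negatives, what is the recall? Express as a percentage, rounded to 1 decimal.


Recall = TP / (TP + FN) * 100
= 64 / (64 + 29)
= 64 / 93
= 0.6882
= 68.8%

68.8


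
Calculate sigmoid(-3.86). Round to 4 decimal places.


sigmoid(z) = 1 / (1 + exp(-z))
exp(-(-3.86)) = exp(3.86) = 47.4654
1 + 47.4654 = 48.4654
1 / 48.4654 = 0.0206

0.0206


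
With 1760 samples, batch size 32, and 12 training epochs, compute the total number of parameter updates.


Iterations per epoch = 1760 / 32 = 55
Total updates = iterations_per_epoch * epochs
= 55 * 12
= 660

660


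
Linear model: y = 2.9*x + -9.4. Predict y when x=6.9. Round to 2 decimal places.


y = 2.9 * 6.9 + (-9.4)
= 20.01 + (-9.4)
= 10.61

10.61


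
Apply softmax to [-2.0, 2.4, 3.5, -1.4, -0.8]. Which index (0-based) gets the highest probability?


Softmax is a monotonic transformation, so it preserves the argmax.
We need to find the index of the maximum logit.
Index 0: -2.0
Index 1: 2.4
Index 2: 3.5
Index 3: -1.4
Index 4: -0.8
Maximum logit = 3.5 at index 2

2


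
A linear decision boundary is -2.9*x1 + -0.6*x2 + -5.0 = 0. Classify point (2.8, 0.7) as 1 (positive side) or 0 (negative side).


Compute -2.9 * 2.8 + -0.6 * 0.7 + -5.0
= -8.12 + -0.42 + -5.0
= -13.54
Since -13.54 < 0, the point is on the negative side.

0


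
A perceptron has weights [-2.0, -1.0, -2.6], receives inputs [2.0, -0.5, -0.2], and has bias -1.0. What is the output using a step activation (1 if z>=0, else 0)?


z = w . x + b
= -2.0*2.0 + -1.0*-0.5 + -2.6*-0.2 + -1.0
= -4.0 + 0.5 + 0.52 + -1.0
= -2.98 + -1.0
= -3.98
Since z = -3.98 < 0, output = 0

0


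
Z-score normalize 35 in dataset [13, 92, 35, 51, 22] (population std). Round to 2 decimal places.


Mean = (13 + 92 + 35 + 51 + 22) / 5 = 42.6
Variance = sum((x_i - mean)^2) / n = 773.84
Std = sqrt(773.84) = 27.818
Z = (x - mean) / std
= (35 - 42.6) / 27.818
= -7.6 / 27.818
= -0.27

-0.27


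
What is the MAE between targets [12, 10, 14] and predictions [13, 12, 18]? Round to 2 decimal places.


Absolute errors: [1, 2, 4]
Sum of absolute errors = 7
MAE = 7 / 3 = 2.33

2.33


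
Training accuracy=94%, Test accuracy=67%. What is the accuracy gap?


Gap = train_accuracy - test_accuracy
= 94 - 67
= 27%
This large gap strongly indicates overfitting.

27


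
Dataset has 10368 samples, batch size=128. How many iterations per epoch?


Iterations per epoch = dataset_size / batch_size
= 10368 / 128
= 81

81


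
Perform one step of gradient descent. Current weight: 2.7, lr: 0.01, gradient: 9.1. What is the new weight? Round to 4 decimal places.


w_new = w_old - lr * gradient
= 2.7 - 0.01 * 9.1
= 2.7 - (0.091)
= 2.6090

2.6090


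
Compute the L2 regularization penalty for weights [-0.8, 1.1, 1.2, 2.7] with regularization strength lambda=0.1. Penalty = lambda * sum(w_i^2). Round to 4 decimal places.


Squaring each weight:
(-0.8)^2 = 0.64
1.1^2 = 1.21
1.2^2 = 1.44
2.7^2 = 7.29
Sum of squares = 10.58
Penalty = 0.1 * 10.58 = 1.0580

1.0580


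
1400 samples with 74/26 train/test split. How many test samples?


Train samples = 1400 * 74% = 1036
Test samples = 1400 - 1036
= 364

364


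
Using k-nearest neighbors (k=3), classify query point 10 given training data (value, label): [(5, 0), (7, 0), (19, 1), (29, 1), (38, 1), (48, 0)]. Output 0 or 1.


Distances from query 10:
Point 7 (class 0): distance = 3
Point 5 (class 0): distance = 5
Point 19 (class 1): distance = 9
K=3 nearest neighbors: classes = [0, 0, 1]
Votes for class 1: 1 / 3
Majority vote => class 0

0


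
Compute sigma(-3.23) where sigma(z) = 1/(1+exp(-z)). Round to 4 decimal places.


sigmoid(z) = 1 / (1 + exp(-z))
exp(-(-3.23)) = exp(3.23) = 25.2797
1 + 25.2797 = 26.2797
1 / 26.2797 = 0.0381

0.0381


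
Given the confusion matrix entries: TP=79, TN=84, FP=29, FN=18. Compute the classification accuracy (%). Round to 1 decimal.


Accuracy = (TP + TN) / (TP + TN + FP + FN) * 100
= (79 + 84) / (79 + 84 + 29 + 18)
= 163 / 210
= 0.7762
= 77.6%

77.6


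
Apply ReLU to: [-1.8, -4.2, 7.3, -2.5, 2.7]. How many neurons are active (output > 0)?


ReLU(x) = max(0, x) for each element:
ReLU(-1.8) = 0
ReLU(-4.2) = 0
ReLU(7.3) = 7.3
ReLU(-2.5) = 0
ReLU(2.7) = 2.7
Active neurons (>0): 2

2


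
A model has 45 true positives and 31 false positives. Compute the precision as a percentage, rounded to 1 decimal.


Precision = TP / (TP + FP) * 100
= 45 / (45 + 31)
= 45 / 76
= 0.5921
= 59.2%

59.2


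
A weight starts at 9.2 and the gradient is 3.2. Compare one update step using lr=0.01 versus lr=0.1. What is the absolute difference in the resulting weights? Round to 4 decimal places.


With lr=0.01: w_new = 9.2 - 0.01 * 3.2 = 9.168
With lr=0.1: w_new = 9.2 - 0.1 * 3.2 = 8.88
Absolute difference = |9.168 - 8.88|
= 0.2880

0.2880


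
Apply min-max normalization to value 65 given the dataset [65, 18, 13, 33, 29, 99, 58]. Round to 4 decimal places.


Min = 13, Max = 99
Range = 99 - 13 = 86
Scaled = (x - min) / (max - min)
= (65 - 13) / 86
= 52 / 86
= 0.6047

0.6047


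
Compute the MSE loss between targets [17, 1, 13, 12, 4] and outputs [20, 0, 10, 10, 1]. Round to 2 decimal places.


Differences: [-3, 1, 3, 2, 3]
Squared errors: [9, 1, 9, 4, 9]
Sum of squared errors = 32
MSE = 32 / 5 = 6.40

6.40


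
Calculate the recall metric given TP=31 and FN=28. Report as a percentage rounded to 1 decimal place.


Recall = TP / (TP + FN) * 100
= 31 / (31 + 28)
= 31 / 59
= 0.5254
= 52.5%

52.5


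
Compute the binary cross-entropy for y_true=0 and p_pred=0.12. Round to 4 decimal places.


For y=0: Loss = -log(1-p)
= -log(1 - 0.12)
= -log(0.88)
= -(-0.1278)
= 0.1278

0.1278


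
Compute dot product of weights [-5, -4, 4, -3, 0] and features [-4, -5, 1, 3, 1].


Element-wise products:
-5 * -4 = 20
-4 * -5 = 20
4 * 1 = 4
-3 * 3 = -9
0 * 1 = 0
Sum = 20 + 20 + 4 + -9 + 0
= 35

35


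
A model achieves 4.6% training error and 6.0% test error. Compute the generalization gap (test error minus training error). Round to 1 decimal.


Generalization gap = test_error - train_error
= 6.0 - 4.6
= 1.4%
A small gap suggests good generalization.

1.4


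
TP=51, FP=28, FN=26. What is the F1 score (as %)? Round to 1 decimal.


Precision = TP / (TP + FP) = 51 / 79 = 0.6456
Recall = TP / (TP + FN) = 51 / 77 = 0.6623
F1 = 2 * P * R / (P + R)
= 2 * 0.6456 * 0.6623 / (0.6456 + 0.6623)
= 0.8552 / 1.3079
= 0.6538
As percentage: 65.4%

65.4


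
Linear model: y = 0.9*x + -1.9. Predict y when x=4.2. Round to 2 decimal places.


y = 0.9 * 4.2 + (-1.9)
= 3.78 + (-1.9)
= 1.88

1.88


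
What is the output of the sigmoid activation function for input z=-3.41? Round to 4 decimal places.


sigmoid(z) = 1 / (1 + exp(-z))
exp(-(-3.41)) = exp(3.41) = 30.2652
1 + 30.2652 = 31.2652
1 / 31.2652 = 0.0320

0.0320


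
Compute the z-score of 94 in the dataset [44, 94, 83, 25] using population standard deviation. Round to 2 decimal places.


Mean = (44 + 94 + 83 + 25) / 4 = 61.5
Variance = sum((x_i - mean)^2) / n = 789.25
Std = sqrt(789.25) = 28.0936
Z = (x - mean) / std
= (94 - 61.5) / 28.0936
= 32.5 / 28.0936
= 1.16

1.16


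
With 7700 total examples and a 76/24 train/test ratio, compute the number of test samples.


Train samples = 7700 * 76% = 5852
Test samples = 7700 - 5852
= 1848

1848


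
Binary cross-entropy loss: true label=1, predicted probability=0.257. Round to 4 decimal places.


For y=1: Loss = -log(p)
= -log(0.257)
= -(-1.3587)
= 1.3587

1.3587


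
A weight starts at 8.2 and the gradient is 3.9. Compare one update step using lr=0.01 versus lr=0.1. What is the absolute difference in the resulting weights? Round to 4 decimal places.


With lr=0.01: w_new = 8.2 - 0.01 * 3.9 = 8.161
With lr=0.1: w_new = 8.2 - 0.1 * 3.9 = 7.81
Absolute difference = |8.161 - 7.81|
= 0.3510

0.3510


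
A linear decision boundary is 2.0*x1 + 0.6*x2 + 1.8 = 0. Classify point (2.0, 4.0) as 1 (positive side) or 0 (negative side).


Compute 2.0 * 2.0 + 0.6 * 4.0 + 1.8
= 4.0 + 2.4 + 1.8
= 8.2
Since 8.2 >= 0, the point is on the positive side.

1


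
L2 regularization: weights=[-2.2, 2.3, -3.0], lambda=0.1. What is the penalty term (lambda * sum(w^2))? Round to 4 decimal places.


Squaring each weight:
(-2.2)^2 = 4.84
2.3^2 = 5.29
(-3.0)^2 = 9.0
Sum of squares = 19.13
Penalty = 0.1 * 19.13 = 1.9130

1.9130


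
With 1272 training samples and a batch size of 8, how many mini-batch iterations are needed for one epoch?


Iterations per epoch = dataset_size / batch_size
= 1272 / 8
= 159

159


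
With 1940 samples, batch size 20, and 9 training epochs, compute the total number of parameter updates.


Iterations per epoch = 1940 / 20 = 97
Total updates = iterations_per_epoch * epochs
= 97 * 9
= 873

873


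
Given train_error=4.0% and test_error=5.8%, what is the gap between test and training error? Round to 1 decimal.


Generalization gap = test_error - train_error
= 5.8 - 4.0
= 1.8%
A small gap suggests good generalization.

1.8


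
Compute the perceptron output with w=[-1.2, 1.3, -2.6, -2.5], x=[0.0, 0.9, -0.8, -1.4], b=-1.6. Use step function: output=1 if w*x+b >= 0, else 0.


z = w . x + b
= -1.2*0.0 + 1.3*0.9 + -2.6*-0.8 + -2.5*-1.4 + -1.6
= -0.0 + 1.17 + 2.08 + 3.5 + -1.6
= 6.75 + -1.6
= 5.15
Since z = 5.15 >= 0, output = 1

1


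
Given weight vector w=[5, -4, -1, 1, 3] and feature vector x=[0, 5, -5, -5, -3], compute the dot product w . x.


Element-wise products:
5 * 0 = 0
-4 * 5 = -20
-1 * -5 = 5
1 * -5 = -5
3 * -3 = -9
Sum = 0 + -20 + 5 + -5 + -9
= -29

-29


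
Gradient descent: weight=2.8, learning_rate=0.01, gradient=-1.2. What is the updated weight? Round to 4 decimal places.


w_new = w_old - lr * gradient
= 2.8 - 0.01 * -1.2
= 2.8 - (-0.012)
= 2.8120

2.8120


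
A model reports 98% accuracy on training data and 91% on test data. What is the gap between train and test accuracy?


Gap = train_accuracy - test_accuracy
= 98 - 91
= 7%
This moderate gap may indicate mild overfitting.

7


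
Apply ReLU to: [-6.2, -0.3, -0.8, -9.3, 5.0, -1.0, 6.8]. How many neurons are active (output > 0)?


ReLU(x) = max(0, x) for each element:
ReLU(-6.2) = 0
ReLU(-0.3) = 0
ReLU(-0.8) = 0
ReLU(-9.3) = 0
ReLU(5.0) = 5.0
ReLU(-1.0) = 0
ReLU(6.8) = 6.8
Active neurons (>0): 2

2


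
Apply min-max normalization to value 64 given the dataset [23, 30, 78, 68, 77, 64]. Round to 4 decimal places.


Min = 23, Max = 78
Range = 78 - 23 = 55
Scaled = (x - min) / (max - min)
= (64 - 23) / 55
= 41 / 55
= 0.7455

0.7455


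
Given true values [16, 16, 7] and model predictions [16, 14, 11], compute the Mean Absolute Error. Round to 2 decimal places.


Absolute errors: [0, 2, 4]
Sum of absolute errors = 6
MAE = 6 / 3 = 2.00

2.00


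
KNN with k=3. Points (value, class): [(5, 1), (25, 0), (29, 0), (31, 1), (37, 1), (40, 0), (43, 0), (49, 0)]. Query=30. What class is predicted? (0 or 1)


Distances from query 30:
Point 29 (class 0): distance = 1
Point 31 (class 1): distance = 1
Point 25 (class 0): distance = 5
K=3 nearest neighbors: classes = [0, 1, 0]
Votes for class 1: 1 / 3
Majority vote => class 0

0


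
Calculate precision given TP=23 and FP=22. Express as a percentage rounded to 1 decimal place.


Precision = TP / (TP + FP) * 100
= 23 / (23 + 22)
= 23 / 45
= 0.5111
= 51.1%

51.1


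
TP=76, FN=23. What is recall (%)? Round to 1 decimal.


Recall = TP / (TP + FN) * 100
= 76 / (76 + 23)
= 76 / 99
= 0.7677
= 76.8%

76.8


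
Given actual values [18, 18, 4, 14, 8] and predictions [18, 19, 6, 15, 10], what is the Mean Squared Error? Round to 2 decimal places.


Differences: [0, -1, -2, -1, -2]
Squared errors: [0, 1, 4, 1, 4]
Sum of squared errors = 10
MSE = 10 / 5 = 2.00

2.00


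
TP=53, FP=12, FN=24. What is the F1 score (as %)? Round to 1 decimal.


Precision = TP / (TP + FP) = 53 / 65 = 0.8154
Recall = TP / (TP + FN) = 53 / 77 = 0.6883
F1 = 2 * P * R / (P + R)
= 2 * 0.8154 * 0.6883 / (0.8154 + 0.6883)
= 1.1225 / 1.5037
= 0.7465
As percentage: 74.6%

74.6


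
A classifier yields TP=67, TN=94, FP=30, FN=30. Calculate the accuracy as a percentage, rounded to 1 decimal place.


Accuracy = (TP + TN) / (TP + TN + FP + FN) * 100
= (67 + 94) / (67 + 94 + 30 + 30)
= 161 / 221
= 0.7285
= 72.9%

72.9


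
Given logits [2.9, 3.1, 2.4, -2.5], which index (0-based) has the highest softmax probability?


Softmax is a monotonic transformation, so it preserves the argmax.
We need to find the index of the maximum logit.
Index 0: 2.9
Index 1: 3.1
Index 2: 2.4
Index 3: -2.5
Maximum logit = 3.1 at index 1

1


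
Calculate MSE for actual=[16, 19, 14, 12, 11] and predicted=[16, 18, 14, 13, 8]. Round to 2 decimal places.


Differences: [0, 1, 0, -1, 3]
Squared errors: [0, 1, 0, 1, 9]
Sum of squared errors = 11
MSE = 11 / 5 = 2.20

2.20


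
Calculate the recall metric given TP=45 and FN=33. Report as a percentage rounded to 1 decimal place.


Recall = TP / (TP + FN) * 100
= 45 / (45 + 33)
= 45 / 78
= 0.5769
= 57.7%

57.7


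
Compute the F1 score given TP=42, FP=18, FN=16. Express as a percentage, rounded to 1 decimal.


Precision = TP / (TP + FP) = 42 / 60 = 0.7
Recall = TP / (TP + FN) = 42 / 58 = 0.7241
F1 = 2 * P * R / (P + R)
= 2 * 0.7 * 0.7241 / (0.7 + 0.7241)
= 1.0138 / 1.4241
= 0.7119
As percentage: 71.2%

71.2


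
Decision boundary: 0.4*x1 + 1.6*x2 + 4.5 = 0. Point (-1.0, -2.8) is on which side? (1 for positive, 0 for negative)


Compute 0.4 * -1.0 + 1.6 * -2.8 + 4.5
= -0.4 + -4.48 + 4.5
= -0.38
Since -0.38 < 0, the point is on the negative side.

0


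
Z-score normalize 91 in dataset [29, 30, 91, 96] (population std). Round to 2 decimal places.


Mean = (29 + 30 + 91 + 96) / 4 = 61.5
Variance = sum((x_i - mean)^2) / n = 1027.25
Std = sqrt(1027.25) = 32.0507
Z = (x - mean) / std
= (91 - 61.5) / 32.0507
= 29.5 / 32.0507
= 0.92

0.92


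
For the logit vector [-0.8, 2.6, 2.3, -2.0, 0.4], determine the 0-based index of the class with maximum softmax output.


Softmax is a monotonic transformation, so it preserves the argmax.
We need to find the index of the maximum logit.
Index 0: -0.8
Index 1: 2.6
Index 2: 2.3
Index 3: -2.0
Index 4: 0.4
Maximum logit = 2.6 at index 1

1


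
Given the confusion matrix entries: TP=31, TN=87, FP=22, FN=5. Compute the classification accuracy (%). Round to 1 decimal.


Accuracy = (TP + TN) / (TP + TN + FP + FN) * 100
= (31 + 87) / (31 + 87 + 22 + 5)
= 118 / 145
= 0.8138
= 81.4%

81.4


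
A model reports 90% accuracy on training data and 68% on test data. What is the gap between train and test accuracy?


Gap = train_accuracy - test_accuracy
= 90 - 68
= 22%
This large gap strongly indicates overfitting.

22


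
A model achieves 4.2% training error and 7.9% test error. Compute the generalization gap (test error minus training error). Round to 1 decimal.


Generalization gap = test_error - train_error
= 7.9 - 4.2
= 3.7%
A moderate gap.

3.7


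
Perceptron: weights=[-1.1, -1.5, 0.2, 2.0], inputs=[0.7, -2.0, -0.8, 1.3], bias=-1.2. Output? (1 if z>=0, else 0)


z = w . x + b
= -1.1*0.7 + -1.5*-2.0 + 0.2*-0.8 + 2.0*1.3 + -1.2
= -0.77 + 3.0 + -0.16 + 2.6 + -1.2
= 4.67 + -1.2
= 3.47
Since z = 3.47 >= 0, output = 1

1


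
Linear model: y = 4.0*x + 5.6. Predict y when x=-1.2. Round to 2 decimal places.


y = 4.0 * -1.2 + (5.6)
= -4.8 + (5.6)
= 0.80

0.80


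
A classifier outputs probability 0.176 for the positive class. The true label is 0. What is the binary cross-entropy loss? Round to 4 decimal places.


For y=0: Loss = -log(1-p)
= -log(1 - 0.176)
= -log(0.824)
= -(-0.1936)
= 0.1936

0.1936


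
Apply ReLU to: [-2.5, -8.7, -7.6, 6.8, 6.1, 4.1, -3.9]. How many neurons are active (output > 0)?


ReLU(x) = max(0, x) for each element:
ReLU(-2.5) = 0
ReLU(-8.7) = 0
ReLU(-7.6) = 0
ReLU(6.8) = 6.8
ReLU(6.1) = 6.1
ReLU(4.1) = 4.1
ReLU(-3.9) = 0
Active neurons (>0): 3

3


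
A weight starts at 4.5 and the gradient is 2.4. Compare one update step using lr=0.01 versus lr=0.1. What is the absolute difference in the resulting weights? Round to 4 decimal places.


With lr=0.01: w_new = 4.5 - 0.01 * 2.4 = 4.476
With lr=0.1: w_new = 4.5 - 0.1 * 2.4 = 4.26
Absolute difference = |4.476 - 4.26|
= 0.2160

0.2160


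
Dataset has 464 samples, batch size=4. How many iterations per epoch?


Iterations per epoch = dataset_size / batch_size
= 464 / 4
= 116

116


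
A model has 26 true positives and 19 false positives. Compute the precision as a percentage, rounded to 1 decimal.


Precision = TP / (TP + FP) * 100
= 26 / (26 + 19)
= 26 / 45
= 0.5778
= 57.8%

57.8


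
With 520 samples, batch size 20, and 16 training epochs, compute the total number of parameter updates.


Iterations per epoch = 520 / 20 = 26
Total updates = iterations_per_epoch * epochs
= 26 * 16
= 416

416


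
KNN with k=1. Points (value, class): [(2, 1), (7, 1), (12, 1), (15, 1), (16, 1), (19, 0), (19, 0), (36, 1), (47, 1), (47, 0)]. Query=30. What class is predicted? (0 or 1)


Distances from query 30:
Point 36 (class 1): distance = 6
K=1 nearest neighbors: classes = [1]
Votes for class 1: 1 / 1
Majority vote => class 1

1


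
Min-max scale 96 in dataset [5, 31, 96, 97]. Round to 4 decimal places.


Min = 5, Max = 97
Range = 97 - 5 = 92
Scaled = (x - min) / (max - min)
= (96 - 5) / 92
= 91 / 92
= 0.9891

0.9891


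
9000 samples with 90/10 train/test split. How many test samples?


Train samples = 9000 * 90% = 8100
Test samples = 9000 - 8100
= 900

900


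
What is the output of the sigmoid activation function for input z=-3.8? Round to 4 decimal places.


sigmoid(z) = 1 / (1 + exp(-z))
exp(-(-3.8)) = exp(3.8) = 44.7012
1 + 44.7012 = 45.7012
1 / 45.7012 = 0.0219

0.0219


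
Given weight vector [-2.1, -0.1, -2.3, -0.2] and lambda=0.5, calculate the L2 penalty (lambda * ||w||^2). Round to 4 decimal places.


Squaring each weight:
(-2.1)^2 = 4.41
(-0.1)^2 = 0.01
(-2.3)^2 = 5.29
(-0.2)^2 = 0.04
Sum of squares = 9.75
Penalty = 0.5 * 9.75 = 4.8750

4.8750


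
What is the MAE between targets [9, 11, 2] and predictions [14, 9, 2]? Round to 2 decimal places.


Absolute errors: [5, 2, 0]
Sum of absolute errors = 7
MAE = 7 / 3 = 2.33

2.33


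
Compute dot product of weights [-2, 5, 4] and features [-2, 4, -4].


Element-wise products:
-2 * -2 = 4
5 * 4 = 20
4 * -4 = -16
Sum = 4 + 20 + -16
= 8

8


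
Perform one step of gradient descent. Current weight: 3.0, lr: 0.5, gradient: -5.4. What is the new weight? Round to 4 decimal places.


w_new = w_old - lr * gradient
= 3.0 - 0.5 * -5.4
= 3.0 - (-2.7)
= 5.7000

5.7000


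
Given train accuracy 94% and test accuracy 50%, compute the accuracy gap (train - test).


Gap = train_accuracy - test_accuracy
= 94 - 50
= 44%
This large gap strongly indicates overfitting.

44


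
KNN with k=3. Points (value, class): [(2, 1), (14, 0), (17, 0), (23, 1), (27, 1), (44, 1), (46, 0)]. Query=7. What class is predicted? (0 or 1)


Distances from query 7:
Point 2 (class 1): distance = 5
Point 14 (class 0): distance = 7
Point 17 (class 0): distance = 10
K=3 nearest neighbors: classes = [1, 0, 0]
Votes for class 1: 1 / 3
Majority vote => class 0

0


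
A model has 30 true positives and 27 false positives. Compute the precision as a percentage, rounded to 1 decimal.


Precision = TP / (TP + FP) * 100
= 30 / (30 + 27)
= 30 / 57
= 0.5263
= 52.6%

52.6


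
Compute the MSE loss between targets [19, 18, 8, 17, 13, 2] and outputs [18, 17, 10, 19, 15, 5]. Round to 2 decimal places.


Differences: [1, 1, -2, -2, -2, -3]
Squared errors: [1, 1, 4, 4, 4, 9]
Sum of squared errors = 23
MSE = 23 / 6 = 3.83

3.83


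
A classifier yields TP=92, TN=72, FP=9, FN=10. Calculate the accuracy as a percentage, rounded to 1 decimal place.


Accuracy = (TP + TN) / (TP + TN + FP + FN) * 100
= (92 + 72) / (92 + 72 + 9 + 10)
= 164 / 183
= 0.8962
= 89.6%

89.6


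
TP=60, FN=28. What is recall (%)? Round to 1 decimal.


Recall = TP / (TP + FN) * 100
= 60 / (60 + 28)
= 60 / 88
= 0.6818
= 68.2%

68.2


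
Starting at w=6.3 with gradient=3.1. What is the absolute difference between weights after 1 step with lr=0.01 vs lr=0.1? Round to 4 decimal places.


With lr=0.01: w_new = 6.3 - 0.01 * 3.1 = 6.269
With lr=0.1: w_new = 6.3 - 0.1 * 3.1 = 5.99
Absolute difference = |6.269 - 5.99|
= 0.2790

0.2790


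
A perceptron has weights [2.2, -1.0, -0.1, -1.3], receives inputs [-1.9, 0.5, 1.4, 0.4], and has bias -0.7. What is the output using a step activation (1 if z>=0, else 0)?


z = w . x + b
= 2.2*-1.9 + -1.0*0.5 + -0.1*1.4 + -1.3*0.4 + -0.7
= -4.18 + -0.5 + -0.14 + -0.52 + -0.7
= -5.34 + -0.7
= -6.04
Since z = -6.04 < 0, output = 0

0


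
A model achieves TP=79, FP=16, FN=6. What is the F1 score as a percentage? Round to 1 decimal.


Precision = TP / (TP + FP) = 79 / 95 = 0.8316
Recall = TP / (TP + FN) = 79 / 85 = 0.9294
F1 = 2 * P * R / (P + R)
= 2 * 0.8316 * 0.9294 / (0.8316 + 0.9294)
= 1.5458 / 1.761
= 0.8778
As percentage: 87.8%

87.8


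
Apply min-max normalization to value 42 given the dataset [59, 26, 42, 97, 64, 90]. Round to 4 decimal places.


Min = 26, Max = 97
Range = 97 - 26 = 71
Scaled = (x - min) / (max - min)
= (42 - 26) / 71
= 16 / 71
= 0.2254

0.2254


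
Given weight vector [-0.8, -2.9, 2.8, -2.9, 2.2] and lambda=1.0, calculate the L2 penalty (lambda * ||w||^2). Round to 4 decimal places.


Squaring each weight:
(-0.8)^2 = 0.64
(-2.9)^2 = 8.41
2.8^2 = 7.84
(-2.9)^2 = 8.41
2.2^2 = 4.84
Sum of squares = 30.14
Penalty = 1.0 * 30.14 = 30.1400

30.1400


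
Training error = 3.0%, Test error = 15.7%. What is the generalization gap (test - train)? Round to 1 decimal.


Generalization gap = test_error - train_error
= 15.7 - 3.0
= 12.7%
A large gap suggests overfitting.

12.7


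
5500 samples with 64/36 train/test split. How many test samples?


Train samples = 5500 * 64% = 3520
Test samples = 5500 - 3520
= 1980

1980


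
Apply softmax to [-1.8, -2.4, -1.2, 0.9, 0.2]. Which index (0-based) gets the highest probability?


Softmax is a monotonic transformation, so it preserves the argmax.
We need to find the index of the maximum logit.
Index 0: -1.8
Index 1: -2.4
Index 2: -1.2
Index 3: 0.9
Index 4: 0.2
Maximum logit = 0.9 at index 3

3


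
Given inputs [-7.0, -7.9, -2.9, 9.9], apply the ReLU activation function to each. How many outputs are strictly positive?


ReLU(x) = max(0, x) for each element:
ReLU(-7.0) = 0
ReLU(-7.9) = 0
ReLU(-2.9) = 0
ReLU(9.9) = 9.9
Active neurons (>0): 1

1


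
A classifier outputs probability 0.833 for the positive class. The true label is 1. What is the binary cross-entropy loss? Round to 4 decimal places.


For y=1: Loss = -log(p)
= -log(0.833)
= -(-0.1827)
= 0.1827

0.1827


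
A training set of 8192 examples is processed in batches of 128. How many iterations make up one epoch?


Iterations per epoch = dataset_size / batch_size
= 8192 / 128
= 64

64


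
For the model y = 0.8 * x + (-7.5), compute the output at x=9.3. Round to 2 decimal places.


y = 0.8 * 9.3 + (-7.5)
= 7.44 + (-7.5)
= -0.06

-0.06


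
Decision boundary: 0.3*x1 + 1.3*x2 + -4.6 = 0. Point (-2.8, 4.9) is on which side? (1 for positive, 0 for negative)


Compute 0.3 * -2.8 + 1.3 * 4.9 + -4.6
= -0.84 + 6.37 + -4.6
= 0.93
Since 0.93 >= 0, the point is on the positive side.

1


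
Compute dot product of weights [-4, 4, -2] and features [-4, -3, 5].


Element-wise products:
-4 * -4 = 16
4 * -3 = -12
-2 * 5 = -10
Sum = 16 + -12 + -10
= -6

-6


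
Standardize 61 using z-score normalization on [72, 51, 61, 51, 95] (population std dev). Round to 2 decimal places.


Mean = (72 + 51 + 61 + 51 + 95) / 5 = 66.0
Variance = sum((x_i - mean)^2) / n = 270.4
Std = sqrt(270.4) = 16.4438
Z = (x - mean) / std
= (61 - 66.0) / 16.4438
= -5.0 / 16.4438
= -0.30

-0.30


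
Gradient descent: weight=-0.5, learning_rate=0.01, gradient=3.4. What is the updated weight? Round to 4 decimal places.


w_new = w_old - lr * gradient
= -0.5 - 0.01 * 3.4
= -0.5 - (0.034)
= -0.5340

-0.5340


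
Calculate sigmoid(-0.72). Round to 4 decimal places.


sigmoid(z) = 1 / (1 + exp(-z))
exp(-(-0.72)) = exp(0.72) = 2.0544
1 + 2.0544 = 3.0544
1 / 3.0544 = 0.3274

0.3274


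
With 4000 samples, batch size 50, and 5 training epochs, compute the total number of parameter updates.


Iterations per epoch = 4000 / 50 = 80
Total updates = iterations_per_epoch * epochs
= 80 * 5
= 400

400


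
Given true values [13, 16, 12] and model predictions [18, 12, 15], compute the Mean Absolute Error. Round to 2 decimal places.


Absolute errors: [5, 4, 3]
Sum of absolute errors = 12
MAE = 12 / 3 = 4.00

4.00


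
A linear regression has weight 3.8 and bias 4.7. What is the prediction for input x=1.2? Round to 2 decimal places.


y = 3.8 * 1.2 + (4.7)
= 4.56 + (4.7)
= 9.26

9.26


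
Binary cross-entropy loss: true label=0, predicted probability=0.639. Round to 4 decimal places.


For y=0: Loss = -log(1-p)
= -log(1 - 0.639)
= -log(0.361)
= -(-1.0189)
= 1.0189

1.0189


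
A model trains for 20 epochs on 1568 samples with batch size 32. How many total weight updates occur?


Iterations per epoch = 1568 / 32 = 49
Total updates = iterations_per_epoch * epochs
= 49 * 20
= 980

980


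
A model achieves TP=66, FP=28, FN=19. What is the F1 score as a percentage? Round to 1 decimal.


Precision = TP / (TP + FP) = 66 / 94 = 0.7021
Recall = TP / (TP + FN) = 66 / 85 = 0.7765
F1 = 2 * P * R / (P + R)
= 2 * 0.7021 * 0.7765 / (0.7021 + 0.7765)
= 1.0904 / 1.4786
= 0.7374
As percentage: 73.7%

73.7


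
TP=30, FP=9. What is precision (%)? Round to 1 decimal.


Precision = TP / (TP + FP) * 100
= 30 / (30 + 9)
= 30 / 39
= 0.7692
= 76.9%

76.9


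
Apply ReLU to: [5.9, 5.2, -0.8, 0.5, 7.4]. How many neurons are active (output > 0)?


ReLU(x) = max(0, x) for each element:
ReLU(5.9) = 5.9
ReLU(5.2) = 5.2
ReLU(-0.8) = 0
ReLU(0.5) = 0.5
ReLU(7.4) = 7.4
Active neurons (>0): 4

4


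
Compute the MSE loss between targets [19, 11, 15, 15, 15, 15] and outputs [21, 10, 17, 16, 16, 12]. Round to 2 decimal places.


Differences: [-2, 1, -2, -1, -1, 3]
Squared errors: [4, 1, 4, 1, 1, 9]
Sum of squared errors = 20
MSE = 20 / 6 = 3.33

3.33


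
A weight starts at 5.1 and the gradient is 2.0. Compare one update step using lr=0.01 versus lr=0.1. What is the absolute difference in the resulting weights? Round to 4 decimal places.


With lr=0.01: w_new = 5.1 - 0.01 * 2.0 = 5.08
With lr=0.1: w_new = 5.1 - 0.1 * 2.0 = 4.9
Absolute difference = |5.08 - 4.9|
= 0.1800

0.1800


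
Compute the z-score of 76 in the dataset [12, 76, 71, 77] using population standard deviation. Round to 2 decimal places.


Mean = (12 + 76 + 71 + 77) / 4 = 59.0
Variance = sum((x_i - mean)^2) / n = 741.5
Std = sqrt(741.5) = 27.2305
Z = (x - mean) / std
= (76 - 59.0) / 27.2305
= 17.0 / 27.2305
= 0.62

0.62


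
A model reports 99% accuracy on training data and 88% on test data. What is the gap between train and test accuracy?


Gap = train_accuracy - test_accuracy
= 99 - 88
= 11%
This gap suggests the model is overfitting.

11


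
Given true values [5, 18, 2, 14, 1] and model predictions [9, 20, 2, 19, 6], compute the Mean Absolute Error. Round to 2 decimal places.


Absolute errors: [4, 2, 0, 5, 5]
Sum of absolute errors = 16
MAE = 16 / 5 = 3.20

3.20


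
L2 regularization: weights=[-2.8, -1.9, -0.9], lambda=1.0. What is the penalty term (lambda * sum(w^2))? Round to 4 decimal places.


Squaring each weight:
(-2.8)^2 = 7.84
(-1.9)^2 = 3.61
(-0.9)^2 = 0.81
Sum of squares = 12.26
Penalty = 1.0 * 12.26 = 12.2600

12.2600


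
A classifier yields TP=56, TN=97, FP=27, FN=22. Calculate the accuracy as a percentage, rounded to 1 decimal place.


Accuracy = (TP + TN) / (TP + TN + FP + FN) * 100
= (56 + 97) / (56 + 97 + 27 + 22)
= 153 / 202
= 0.7574
= 75.7%

75.7


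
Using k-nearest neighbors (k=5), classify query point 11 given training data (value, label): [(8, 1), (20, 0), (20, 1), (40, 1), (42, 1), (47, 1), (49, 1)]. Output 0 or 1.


Distances from query 11:
Point 8 (class 1): distance = 3
Point 20 (class 0): distance = 9
Point 20 (class 1): distance = 9
Point 40 (class 1): distance = 29
Point 42 (class 1): distance = 31
K=5 nearest neighbors: classes = [1, 0, 1, 1, 1]
Votes for class 1: 4 / 5
Majority vote => class 1

1


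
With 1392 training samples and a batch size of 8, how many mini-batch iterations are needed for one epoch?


Iterations per epoch = dataset_size / batch_size
= 1392 / 8
= 174

174


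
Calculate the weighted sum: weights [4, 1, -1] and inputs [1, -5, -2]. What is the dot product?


Element-wise products:
4 * 1 = 4
1 * -5 = -5
-1 * -2 = 2
Sum = 4 + -5 + 2
= 1

1


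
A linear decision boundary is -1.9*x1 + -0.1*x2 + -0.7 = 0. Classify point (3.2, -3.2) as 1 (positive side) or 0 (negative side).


Compute -1.9 * 3.2 + -0.1 * -3.2 + -0.7
= -6.08 + 0.32 + -0.7
= -6.46
Since -6.46 < 0, the point is on the negative side.

0


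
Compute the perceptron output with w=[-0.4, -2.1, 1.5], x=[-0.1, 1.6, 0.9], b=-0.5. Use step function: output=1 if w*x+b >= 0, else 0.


z = w . x + b
= -0.4*-0.1 + -2.1*1.6 + 1.5*0.9 + -0.5
= 0.04 + -3.36 + 1.35 + -0.5
= -1.97 + -0.5
= -2.47
Since z = -2.47 < 0, output = 0

0


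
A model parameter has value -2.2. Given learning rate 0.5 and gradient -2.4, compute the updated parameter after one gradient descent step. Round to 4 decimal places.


w_new = w_old - lr * gradient
= -2.2 - 0.5 * -2.4
= -2.2 - (-1.2)
= -1.0000

-1.0000


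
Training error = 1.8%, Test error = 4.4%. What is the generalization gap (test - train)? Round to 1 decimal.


Generalization gap = test_error - train_error
= 4.4 - 1.8
= 2.6%
A moderate gap.

2.6


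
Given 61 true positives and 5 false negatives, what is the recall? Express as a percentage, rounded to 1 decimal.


Recall = TP / (TP + FN) * 100
= 61 / (61 + 5)
= 61 / 66
= 0.9242
= 92.4%

92.4


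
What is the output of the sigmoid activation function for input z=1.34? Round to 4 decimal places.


sigmoid(z) = 1 / (1 + exp(-z))
exp(-(1.34)) = exp(-1.34) = 0.2618
1 + 0.2618 = 1.2618
1 / 1.2618 = 0.7925

0.7925


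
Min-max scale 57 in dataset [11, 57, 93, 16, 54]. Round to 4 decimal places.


Min = 11, Max = 93
Range = 93 - 11 = 82
Scaled = (x - min) / (max - min)
= (57 - 11) / 82
= 46 / 82
= 0.5610

0.5610


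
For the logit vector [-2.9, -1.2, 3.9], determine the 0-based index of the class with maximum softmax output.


Softmax is a monotonic transformation, so it preserves the argmax.
We need to find the index of the maximum logit.
Index 0: -2.9
Index 1: -1.2
Index 2: 3.9
Maximum logit = 3.9 at index 2

2


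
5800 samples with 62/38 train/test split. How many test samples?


Train samples = 5800 * 62% = 3596
Test samples = 5800 - 3596
= 2204

2204


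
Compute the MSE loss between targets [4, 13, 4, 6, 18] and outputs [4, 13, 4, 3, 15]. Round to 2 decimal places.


Differences: [0, 0, 0, 3, 3]
Squared errors: [0, 0, 0, 9, 9]
Sum of squared errors = 18
MSE = 18 / 5 = 3.60

3.60


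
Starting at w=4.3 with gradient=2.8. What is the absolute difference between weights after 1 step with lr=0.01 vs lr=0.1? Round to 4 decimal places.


With lr=0.01: w_new = 4.3 - 0.01 * 2.8 = 4.272
With lr=0.1: w_new = 4.3 - 0.1 * 2.8 = 4.02
Absolute difference = |4.272 - 4.02|
= 0.2520

0.2520


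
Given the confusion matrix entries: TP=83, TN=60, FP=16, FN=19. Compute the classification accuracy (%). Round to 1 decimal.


Accuracy = (TP + TN) / (TP + TN + FP + FN) * 100
= (83 + 60) / (83 + 60 + 16 + 19)
= 143 / 178
= 0.8034
= 80.3%

80.3


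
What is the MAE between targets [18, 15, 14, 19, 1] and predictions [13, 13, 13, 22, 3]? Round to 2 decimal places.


Absolute errors: [5, 2, 1, 3, 2]
Sum of absolute errors = 13
MAE = 13 / 5 = 2.60

2.60


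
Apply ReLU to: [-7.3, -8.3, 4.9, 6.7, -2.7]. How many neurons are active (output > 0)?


ReLU(x) = max(0, x) for each element:
ReLU(-7.3) = 0
ReLU(-8.3) = 0
ReLU(4.9) = 4.9
ReLU(6.7) = 6.7
ReLU(-2.7) = 0
Active neurons (>0): 2

2


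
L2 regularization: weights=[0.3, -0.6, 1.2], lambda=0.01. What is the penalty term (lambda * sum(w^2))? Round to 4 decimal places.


Squaring each weight:
0.3^2 = 0.09
(-0.6)^2 = 0.36
1.2^2 = 1.44
Sum of squares = 1.89
Penalty = 0.01 * 1.89 = 0.0189

0.0189


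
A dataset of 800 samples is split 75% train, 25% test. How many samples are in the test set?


Train samples = 800 * 75% = 600
Test samples = 800 - 600
= 200

200


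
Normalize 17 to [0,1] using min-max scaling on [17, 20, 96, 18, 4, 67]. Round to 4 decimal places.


Min = 4, Max = 96
Range = 96 - 4 = 92
Scaled = (x - min) / (max - min)
= (17 - 4) / 92
= 13 / 92
= 0.1413

0.1413


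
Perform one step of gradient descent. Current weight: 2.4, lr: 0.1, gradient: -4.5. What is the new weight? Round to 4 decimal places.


w_new = w_old - lr * gradient
= 2.4 - 0.1 * -4.5
= 2.4 - (-0.45)
= 2.8500

2.8500


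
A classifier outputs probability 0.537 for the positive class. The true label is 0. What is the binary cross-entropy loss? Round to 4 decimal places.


For y=0: Loss = -log(1-p)
= -log(1 - 0.537)
= -log(0.463)
= -(-0.77)
= 0.7700

0.7700


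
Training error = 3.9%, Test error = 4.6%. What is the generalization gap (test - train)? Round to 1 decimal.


Generalization gap = test_error - train_error
= 4.6 - 3.9
= 0.7%
A small gap suggests good generalization.

0.7


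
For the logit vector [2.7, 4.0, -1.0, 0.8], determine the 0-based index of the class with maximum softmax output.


Softmax is a monotonic transformation, so it preserves the argmax.
We need to find the index of the maximum logit.
Index 0: 2.7
Index 1: 4.0
Index 2: -1.0
Index 3: 0.8
Maximum logit = 4.0 at index 1

1


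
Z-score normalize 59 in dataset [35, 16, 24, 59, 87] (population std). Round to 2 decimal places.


Mean = (35 + 16 + 24 + 59 + 87) / 5 = 44.2
Variance = sum((x_i - mean)^2) / n = 667.76
Std = sqrt(667.76) = 25.8411
Z = (x - mean) / std
= (59 - 44.2) / 25.8411
= 14.8 / 25.8411
= 0.57

0.57


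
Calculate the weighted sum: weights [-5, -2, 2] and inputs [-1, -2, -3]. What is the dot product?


Element-wise products:
-5 * -1 = 5
-2 * -2 = 4
2 * -3 = -6
Sum = 5 + 4 + -6
= 3

3


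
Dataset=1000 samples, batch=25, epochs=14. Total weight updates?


Iterations per epoch = 1000 / 25 = 40
Total updates = iterations_per_epoch * epochs
= 40 * 14
= 560

560


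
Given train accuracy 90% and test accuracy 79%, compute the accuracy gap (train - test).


Gap = train_accuracy - test_accuracy
= 90 - 79
= 11%
This gap suggests the model is overfitting.

11


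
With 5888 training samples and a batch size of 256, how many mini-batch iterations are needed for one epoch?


Iterations per epoch = dataset_size / batch_size
= 5888 / 256
= 23

23


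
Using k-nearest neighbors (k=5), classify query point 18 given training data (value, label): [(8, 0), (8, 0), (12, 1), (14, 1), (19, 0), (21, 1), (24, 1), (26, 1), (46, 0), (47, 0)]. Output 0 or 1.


Distances from query 18:
Point 19 (class 0): distance = 1
Point 21 (class 1): distance = 3
Point 14 (class 1): distance = 4
Point 12 (class 1): distance = 6
Point 24 (class 1): distance = 6
K=5 nearest neighbors: classes = [0, 1, 1, 1, 1]
Votes for class 1: 4 / 5
Majority vote => class 1

1


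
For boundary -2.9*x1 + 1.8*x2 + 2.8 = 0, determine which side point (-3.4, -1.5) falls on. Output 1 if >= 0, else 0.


Compute -2.9 * -3.4 + 1.8 * -1.5 + 2.8
= 9.86 + -2.7 + 2.8
= 9.96
Since 9.96 >= 0, the point is on the positive side.

1


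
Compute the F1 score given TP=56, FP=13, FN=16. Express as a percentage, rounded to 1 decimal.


Precision = TP / (TP + FP) = 56 / 69 = 0.8116
Recall = TP / (TP + FN) = 56 / 72 = 0.7778
F1 = 2 * P * R / (P + R)
= 2 * 0.8116 * 0.7778 / (0.8116 + 0.7778)
= 1.2625 / 1.5894
= 0.7943
As percentage: 79.4%

79.4


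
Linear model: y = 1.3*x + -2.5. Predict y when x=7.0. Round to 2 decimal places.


y = 1.3 * 7.0 + (-2.5)
= 9.1 + (-2.5)
= 6.60

6.60


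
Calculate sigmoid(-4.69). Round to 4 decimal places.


sigmoid(z) = 1 / (1 + exp(-z))
exp(-(-4.69)) = exp(4.69) = 108.8532
1 + 108.8532 = 109.8532
1 / 109.8532 = 0.0091

0.0091


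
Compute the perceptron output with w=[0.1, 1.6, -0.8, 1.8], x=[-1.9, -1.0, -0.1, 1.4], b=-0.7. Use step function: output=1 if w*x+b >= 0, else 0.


z = w . x + b
= 0.1*-1.9 + 1.6*-1.0 + -0.8*-0.1 + 1.8*1.4 + -0.7
= -0.19 + -1.6 + 0.08 + 2.52 + -0.7
= 0.81 + -0.7
= 0.11
Since z = 0.11 >= 0, output = 1

1


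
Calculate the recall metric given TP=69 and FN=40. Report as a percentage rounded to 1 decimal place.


Recall = TP / (TP + FN) * 100
= 69 / (69 + 40)
= 69 / 109
= 0.633
= 63.3%

63.3


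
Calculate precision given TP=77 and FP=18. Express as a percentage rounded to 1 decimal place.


Precision = TP / (TP + FP) * 100
= 77 / (77 + 18)
= 77 / 95
= 0.8105
= 81.1%

81.1


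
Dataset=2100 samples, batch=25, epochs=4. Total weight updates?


Iterations per epoch = 2100 / 25 = 84
Total updates = iterations_per_epoch * epochs
= 84 * 4
= 336

336


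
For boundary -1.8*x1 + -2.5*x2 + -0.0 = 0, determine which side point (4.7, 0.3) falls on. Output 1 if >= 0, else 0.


Compute -1.8 * 4.7 + -2.5 * 0.3 + -0.0
= -8.46 + -0.75 + -0.0
= -9.21
Since -9.21 < 0, the point is on the negative side.

0


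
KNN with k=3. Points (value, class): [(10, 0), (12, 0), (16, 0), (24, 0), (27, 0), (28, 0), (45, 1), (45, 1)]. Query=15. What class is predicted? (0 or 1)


Distances from query 15:
Point 16 (class 0): distance = 1
Point 12 (class 0): distance = 3
Point 10 (class 0): distance = 5
K=3 nearest neighbors: classes = [0, 0, 0]
Votes for class 1: 0 / 3
Majority vote => class 0

0


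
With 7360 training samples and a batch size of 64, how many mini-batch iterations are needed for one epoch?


Iterations per epoch = dataset_size / batch_size
= 7360 / 64
= 115

115


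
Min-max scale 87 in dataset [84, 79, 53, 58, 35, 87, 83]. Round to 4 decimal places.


Min = 35, Max = 87
Range = 87 - 35 = 52
Scaled = (x - min) / (max - min)
= (87 - 35) / 52
= 52 / 52
= 1.0000

1.0000


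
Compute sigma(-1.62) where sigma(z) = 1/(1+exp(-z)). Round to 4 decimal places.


sigmoid(z) = 1 / (1 + exp(-z))
exp(-(-1.62)) = exp(1.62) = 5.0531
1 + 5.0531 = 6.0531
1 / 6.0531 = 0.1652

0.1652


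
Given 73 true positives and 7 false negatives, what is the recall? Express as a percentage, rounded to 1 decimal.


Recall = TP / (TP + FN) * 100
= 73 / (73 + 7)
= 73 / 80
= 0.9125
= 91.3%

91.3
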